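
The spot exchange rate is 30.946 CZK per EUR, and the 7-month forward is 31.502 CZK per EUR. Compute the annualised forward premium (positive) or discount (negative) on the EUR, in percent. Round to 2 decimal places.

T = 7/12 years.
EUR trades forward at +1.79668% vs spot over the period.
×(1/T) gives 3.08% p.a.

+3.08%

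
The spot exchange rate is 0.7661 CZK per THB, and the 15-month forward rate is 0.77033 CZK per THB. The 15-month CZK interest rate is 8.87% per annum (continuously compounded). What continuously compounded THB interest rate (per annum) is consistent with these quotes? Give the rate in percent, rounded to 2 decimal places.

8.43%

T = 15/12 years.
F/S = 0.77033/0.7661 = 1.0055215 = (growth of CZK) / (growth of THB).
The CZK side grows by e^(0.0887×15/12) = 1.1172552.
Hence g_THB = 1.1111202.
Take logs: ln 1.1111202 / (15/12) = 0.084295, so 8.43%.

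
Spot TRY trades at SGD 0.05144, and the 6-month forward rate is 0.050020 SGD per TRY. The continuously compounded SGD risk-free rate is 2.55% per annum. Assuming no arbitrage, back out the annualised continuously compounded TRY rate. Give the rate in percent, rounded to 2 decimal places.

8.15%

T = 6/12 years.
F/S = 0.05002/0.05144 = 0.9723950 = (growth of SGD) / (growth of TRY).
The SGD side grows by e^(0.0255×6/12) = 1.0128316.
Hence g_TRY = 1.0415845.
r = ln(1.0415845)/(6/12) = 0.081486 → 8.15%.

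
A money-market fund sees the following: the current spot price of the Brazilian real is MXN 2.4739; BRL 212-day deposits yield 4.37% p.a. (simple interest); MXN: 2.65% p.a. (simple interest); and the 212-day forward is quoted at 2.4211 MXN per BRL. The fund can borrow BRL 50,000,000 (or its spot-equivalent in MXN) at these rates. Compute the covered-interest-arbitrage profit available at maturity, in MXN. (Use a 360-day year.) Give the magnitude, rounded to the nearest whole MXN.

MXN 1,455,046

T = 212/360 years.
Keep in BRL, deliver into the forward: 50,000,000·1.02573444444·2.4211 = MXN 124,170,283.17.
Swap to MXN now, deposit: 50,000,000·2.4739·1.01560555556 = MXN 125,625,329.19.
The quoted forward undervalues BRL, so borrow BRL, convert to MXN at spot, deposit the MXN at 2.65%, and buy BRL forward at 2.4211 to cover the loan.
Profit = 125,625,329.19 − 124,170,283.17 = MXN 1,455,046.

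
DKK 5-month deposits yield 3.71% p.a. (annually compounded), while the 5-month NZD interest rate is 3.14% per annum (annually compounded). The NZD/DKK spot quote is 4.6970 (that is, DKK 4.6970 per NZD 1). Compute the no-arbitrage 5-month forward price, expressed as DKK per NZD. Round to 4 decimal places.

T = 5/12 years.
DKK growth factor: (1 + 0.0371)^(5/12) = 1.0152943.
Growth of 1 NZD over T: (1 + 0.0314)^(5/12) = 1.0129655.
Forward (DKK per NZD) = 4.697 × 1.0152943 / 1.0129655 = 4.707798.

4.7078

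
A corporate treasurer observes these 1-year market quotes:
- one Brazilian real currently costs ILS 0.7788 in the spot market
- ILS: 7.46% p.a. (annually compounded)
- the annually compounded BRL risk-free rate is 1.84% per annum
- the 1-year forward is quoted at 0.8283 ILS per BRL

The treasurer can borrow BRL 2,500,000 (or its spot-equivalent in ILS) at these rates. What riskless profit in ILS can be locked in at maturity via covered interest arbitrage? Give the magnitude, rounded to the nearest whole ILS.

ILS 16,606

T = 1 year.
Invest the BRL and cover forward: 2,500,000 × 1.018400 × 0.8283 = ILS 2,108,851.80.
Convert at spot and invest in ILS: 2,500,000 × 0.7788 × 1.074600 = ILS 2,092,246.20.
The quoted forward overvalues BRL, so borrow ILS, buy BRL at spot, deposit the BRL at 1.84%, and sell the proceeds forward at 0.8283.
Profit = 2,108,851.80 − 2,092,246.20 = ILS 16,606.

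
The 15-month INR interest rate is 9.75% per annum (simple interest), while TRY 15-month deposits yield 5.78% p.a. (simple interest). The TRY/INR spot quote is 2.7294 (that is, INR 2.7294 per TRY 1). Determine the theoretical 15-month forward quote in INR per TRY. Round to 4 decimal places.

T = 15/12 years.
Growth of 1 INR over T: 1 + 0.0975×15/12 = 1.121875.
Growth of 1 TRY over T: 1 + 0.0578×15/12 = 1.072250.
CIP: F = S · (grow INR)/(grow TRY) = 2.7294 × 1.121875/1.072250 = 2.855720 INR per TRY.

2.8557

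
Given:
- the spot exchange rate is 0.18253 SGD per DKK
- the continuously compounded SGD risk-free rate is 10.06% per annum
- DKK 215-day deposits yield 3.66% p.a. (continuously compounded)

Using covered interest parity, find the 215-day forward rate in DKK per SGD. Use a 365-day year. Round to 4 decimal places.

T = 215/365 years.
Growth of 1 SGD over T: e^(0.1006×215/365) = 1.0610485.
Growth of 1 DKK over T: e^(0.0366×215/365) = 1.021793.
So F = 0.18253 × 1.0610485 / 1.021793 = 0.1895425 (SGD/DKK).
Quoted the other way: 1/0.1895425 = 5.2759 DKK per SGD.

5.2759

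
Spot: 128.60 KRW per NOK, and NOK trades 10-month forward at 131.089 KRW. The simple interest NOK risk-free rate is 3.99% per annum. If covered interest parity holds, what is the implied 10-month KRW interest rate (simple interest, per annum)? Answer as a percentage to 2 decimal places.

6.39%

T = 10/12 years.
CIP gives F = S · g_KRW/g_NOK, so g_KRW/g_NOK = 131.089/128.6 = 1.0193546.
NOK growth factor: 1 + 0.0399×10/12 = 1.033250.
So the KRW growth factor = 1.0532481.
r = (1.0532481 − 1)/(10/12) = 0.063898 → 6.39%.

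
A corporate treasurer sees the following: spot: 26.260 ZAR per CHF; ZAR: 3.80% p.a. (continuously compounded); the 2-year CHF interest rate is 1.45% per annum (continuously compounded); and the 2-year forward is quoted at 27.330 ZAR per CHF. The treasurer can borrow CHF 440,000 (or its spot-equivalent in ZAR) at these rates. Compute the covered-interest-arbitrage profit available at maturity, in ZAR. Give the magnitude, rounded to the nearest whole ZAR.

ZAR 87,729

T = 2 years.
Invest the CHF and cover forward: 440,000 × 1.0294245945 × 27.330 = ZAR 12,379,036.63.
Convert at spot and invest in ZAR: 440,000 × 26.260 × 1.0789625742 = ZAR 12,466,765.17.
The quoted forward undervalues CHF, so borrow CHF, convert to ZAR at spot, deposit the ZAR at 3.80%, and buy CHF forward at 27.330 to cover the loan.
The gap between the two covered legs is ZAR 87,729.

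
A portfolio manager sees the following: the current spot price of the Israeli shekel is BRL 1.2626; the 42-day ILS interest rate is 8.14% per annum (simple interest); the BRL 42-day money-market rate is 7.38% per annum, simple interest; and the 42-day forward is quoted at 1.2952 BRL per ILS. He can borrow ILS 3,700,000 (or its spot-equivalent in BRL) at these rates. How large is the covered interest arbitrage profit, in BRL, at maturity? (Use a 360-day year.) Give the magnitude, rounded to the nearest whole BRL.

BRL 125,908

T = 42/360 years.
Route A — deposit ILS, sell forward: 3,700,000 × 1.009496667 × 1.2952 = BRL 4,837,750.31.
Route B — convert at spot, deposit BRL: 3,700,000 × 1.2626 × 1.008610 = BRL 4,711,842.65.
The quoted forward overvalues ILS, so borrow BRL, buy ILS at spot, deposit the ILS at 8.14%, and sell the proceeds forward at 1.2952.
Profit = 4,837,750.31 − 4,711,842.65 = BRL 125,908.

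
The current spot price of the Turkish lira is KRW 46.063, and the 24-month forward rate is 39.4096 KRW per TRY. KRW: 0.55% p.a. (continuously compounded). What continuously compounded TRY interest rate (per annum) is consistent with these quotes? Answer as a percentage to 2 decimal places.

T = 2 years.
By CIP, F/S equals the KRW-to-TRY growth ratio: 39.4096/46.063 = 0.8555587.
KRW growth factor: e^(0.0055×2) = 1.0110607.
That pins the TRY growth at 1.1817549.
Take logs: ln 1.1817549 / 2 = 0.083500, so 8.35%.

8.35%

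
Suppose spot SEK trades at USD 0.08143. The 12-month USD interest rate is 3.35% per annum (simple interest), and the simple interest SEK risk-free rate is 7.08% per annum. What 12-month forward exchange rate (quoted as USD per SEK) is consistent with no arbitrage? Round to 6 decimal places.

T = 1 year.
USD growth factor: 1 + 0.0335×1 = 1.033500.
Growth of 1 SEK over T: 1 + 0.0708×1 = 1.070800.
CIP: F = S · (grow USD)/(grow SEK) = 0.08143 × 1.033500/1.070800 = 0.07859349 USD per SEK.

0.078593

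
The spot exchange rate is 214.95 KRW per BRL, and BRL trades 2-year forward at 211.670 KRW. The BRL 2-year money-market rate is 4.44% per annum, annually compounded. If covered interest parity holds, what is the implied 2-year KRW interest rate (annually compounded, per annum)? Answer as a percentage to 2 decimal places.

3.64%

T = 2 years.
CIP gives F = S · g_KRW/g_BRL, so g_KRW/g_BRL = 211.67/214.95 = 0.9847406.
The BRL side grows by (1 + 0.0444)^2 = 1.0907714.
So the KRW growth factor = 1.0741269.
Annualise: 1.0741269^(1/2) − 1 = 0.036401 = 3.64%.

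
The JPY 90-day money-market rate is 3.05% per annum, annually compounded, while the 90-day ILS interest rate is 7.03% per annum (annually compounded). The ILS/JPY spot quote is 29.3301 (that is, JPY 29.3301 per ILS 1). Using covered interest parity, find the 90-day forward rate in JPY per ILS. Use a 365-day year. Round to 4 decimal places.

29.0573

T = 90/365 years.
JPY growth factor: (1 + 0.0305)^(90/365) = 1.00743565.
Growth of 1 ILS over T: (1 + 0.0703)^(90/365) = 1.01689318.
So F = 29.3301 × 1.00743565 / 1.01689318 = 29.057318 (JPY/ILS).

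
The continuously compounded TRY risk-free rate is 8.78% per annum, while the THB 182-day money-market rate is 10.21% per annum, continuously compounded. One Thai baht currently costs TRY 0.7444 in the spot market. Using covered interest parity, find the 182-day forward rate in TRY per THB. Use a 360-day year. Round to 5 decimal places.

0.73904

T = 182/360 years.
TRY growth factor: e^(0.0878×182/360) = 1.0453877.
THB growth factor: e^(0.1021×182/360) = 1.0529726.
CIP: F = S · (grow TRY)/(grow THB) = 0.7444 × 1.0453877/1.0529726 = 0.7390378 TRY per THB.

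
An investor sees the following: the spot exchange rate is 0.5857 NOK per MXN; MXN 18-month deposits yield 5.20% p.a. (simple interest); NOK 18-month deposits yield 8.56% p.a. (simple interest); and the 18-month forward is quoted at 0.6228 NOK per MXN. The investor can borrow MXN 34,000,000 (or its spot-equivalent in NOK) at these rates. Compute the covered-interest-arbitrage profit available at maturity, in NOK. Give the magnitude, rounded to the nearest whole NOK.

T = 18/12 years.
Keep in MXN, deliver into the forward: 34,000,000·1.078000·0.6228 = NOK 22,826,865.60.
Swap to NOK now, deposit: 34,000,000·0.5857·1.128400 = NOK 22,470,731.92.
The quoted forward overvalues MXN, so borrow NOK, buy MXN at spot, deposit the MXN at 5.20%, and sell the proceeds forward at 0.6228.
Profit = 22,826,865.60 − 22,470,731.92 = NOK 356,134.

NOK 356,134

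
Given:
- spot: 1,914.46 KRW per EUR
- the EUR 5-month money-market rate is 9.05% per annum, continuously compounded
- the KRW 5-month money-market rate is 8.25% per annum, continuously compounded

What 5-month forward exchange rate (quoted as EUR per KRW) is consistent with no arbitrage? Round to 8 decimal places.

0.00052408

T = 5/12 years.
KRW accumulates by e^(0.0825×5/12) = 1.0349726.
Growth of 1 EUR over T: e^(0.0905×5/12) = 1.0384283.
CIP: F = S · (grow KRW)/(grow EUR) = 1914.46 × 1.0349726/1.0384283 = 1908.089 KRW per EUR.
Quoted the other way: 1/1908.089 = 0.00052408 EUR per KRW.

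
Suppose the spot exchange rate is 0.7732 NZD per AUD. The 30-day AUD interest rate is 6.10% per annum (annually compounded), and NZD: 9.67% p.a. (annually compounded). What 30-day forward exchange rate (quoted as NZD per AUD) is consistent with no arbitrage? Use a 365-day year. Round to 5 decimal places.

T = 30/365 years.
NZD accumulates by (1 + 0.0967)^(30/365) = 1.0076156.
AUD accumulates by (1 + 0.0610)^(30/365) = 1.0048786.
Forward (NZD per AUD) = 0.7732 × 1.0076156 / 1.0048786 = 0.7753060.

0.77531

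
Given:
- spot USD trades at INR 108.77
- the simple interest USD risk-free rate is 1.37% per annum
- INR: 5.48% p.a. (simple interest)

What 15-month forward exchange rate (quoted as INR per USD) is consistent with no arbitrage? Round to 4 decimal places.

114.2640

T = 15/12 years.
Growth of 1 INR over T: 1 + 0.0548×15/12 = 1.068500.
USD accumulates by 1 + 0.0137×15/12 = 1.017125.
So F = 108.77 × 1.068500 / 1.017125 = 114.263974 (INR/USD).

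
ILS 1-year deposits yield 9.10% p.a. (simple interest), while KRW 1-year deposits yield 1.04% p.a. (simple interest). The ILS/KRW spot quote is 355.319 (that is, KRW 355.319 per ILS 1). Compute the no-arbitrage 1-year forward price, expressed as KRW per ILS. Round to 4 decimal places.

T = 1 year.
Growth of 1 KRW over T: 1 + 0.0104×1 = 1.010400.
ILS growth factor: 1 + 0.0910×1 = 1.091000.
CIP: F = S · (grow KRW)/(grow ILS) = 355.319 × 1.010400/1.091000 = 329.069035 KRW per ILS.

329.0690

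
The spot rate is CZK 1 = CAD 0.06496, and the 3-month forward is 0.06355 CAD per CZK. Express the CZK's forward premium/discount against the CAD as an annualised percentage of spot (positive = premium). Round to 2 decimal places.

-8.68%

T = 3/12 years.
(F − S)/S = (0.06355 − 0.06496)/0.06496 = -0.0217057.
Annualise by dividing by T: -0.0217057 / (3/12) = -0.086823 → -8.68%.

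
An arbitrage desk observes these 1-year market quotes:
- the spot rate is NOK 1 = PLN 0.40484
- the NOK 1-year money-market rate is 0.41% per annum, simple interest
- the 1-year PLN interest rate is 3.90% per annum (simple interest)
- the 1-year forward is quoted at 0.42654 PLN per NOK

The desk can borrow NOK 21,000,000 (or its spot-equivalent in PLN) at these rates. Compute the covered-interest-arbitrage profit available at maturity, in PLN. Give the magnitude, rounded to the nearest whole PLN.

PLN 160,861

T = 1 year.
Route A — deposit NOK, sell forward: 21,000,000 × 1.004100 × 0.42654 = PLN 8,994,065.09.
Route B — convert at spot, deposit PLN: 21,000,000 × 0.40484 × 1.039000 = PLN 8,833,203.96.
The quoted forward overvalues NOK, so borrow PLN, buy NOK at spot, deposit the NOK at 0.41%, and sell the proceeds forward at 0.42654.
The gap between the two covered legs is PLN 160,861.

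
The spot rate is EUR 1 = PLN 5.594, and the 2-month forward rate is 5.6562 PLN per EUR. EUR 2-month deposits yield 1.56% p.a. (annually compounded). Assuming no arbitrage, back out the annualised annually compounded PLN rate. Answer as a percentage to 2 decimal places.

8.53%

T = 2/12 years.
CIP gives F = S · g_PLN/g_EUR, so g_PLN/g_EUR = 5.6562/5.594 = 1.0111191.
EUR growth factor: (1 + 0.0156)^(2/12) = 1.0025833.
So the PLN growth factor = 1.0137311.
r = 1.0137311^(12/2) − 1 = 0.085267 → 8.53%.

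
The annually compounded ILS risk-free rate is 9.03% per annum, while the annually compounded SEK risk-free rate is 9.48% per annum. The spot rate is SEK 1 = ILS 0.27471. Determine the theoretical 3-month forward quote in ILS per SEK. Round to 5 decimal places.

T = 3/12 years.
ILS growth factor: (1 + 0.0903)^(3/12) = 1.0218485.
SEK growth factor: (1 + 0.0948)^(3/12) = 1.0229012.
Forward (ILS per SEK) = 0.27471 × 1.0218485 / 1.0229012 = 0.2744273.

0.27443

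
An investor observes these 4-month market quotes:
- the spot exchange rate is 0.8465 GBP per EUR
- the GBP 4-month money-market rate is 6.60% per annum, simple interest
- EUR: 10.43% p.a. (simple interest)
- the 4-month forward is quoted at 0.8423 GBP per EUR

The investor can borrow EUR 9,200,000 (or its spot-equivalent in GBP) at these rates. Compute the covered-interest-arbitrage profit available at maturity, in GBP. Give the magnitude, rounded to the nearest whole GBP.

T = 4/12 years.
Route A — deposit EUR, sell forward: 9,200,000 × 1.034766667 × 0.8423 = GBP 8,018,572.47.
Route B — convert at spot, deposit GBP: 9,200,000 × 0.8465 × 1.022000 = GBP 7,959,131.60.
The quoted forward overvalues EUR, so borrow GBP, buy EUR at spot, deposit the EUR at 10.43%, and sell the proceeds forward at 0.8423.
The gap between the two covered legs is GBP 59,441.

GBP 59,441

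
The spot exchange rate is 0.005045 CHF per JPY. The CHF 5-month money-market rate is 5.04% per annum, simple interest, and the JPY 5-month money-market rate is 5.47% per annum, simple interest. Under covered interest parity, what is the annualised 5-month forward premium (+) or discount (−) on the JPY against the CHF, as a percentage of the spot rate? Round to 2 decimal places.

T = 5/12 years.
CIP forward (CHF per JPY) = 0.005045 × 1.021000/1.0227917 = 0.005036162.
Annualised premium = (F − S)/S × (1/T) = (0.005036162 − 0.005045)/0.005045 ÷ (5/12) = -0.42%.

-0.42%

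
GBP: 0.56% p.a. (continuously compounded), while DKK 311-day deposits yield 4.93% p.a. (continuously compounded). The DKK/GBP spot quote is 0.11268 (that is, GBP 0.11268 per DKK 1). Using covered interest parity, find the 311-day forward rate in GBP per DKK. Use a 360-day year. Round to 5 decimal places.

T = 311/360 years.
GBP growth factor: e^(0.0056×311/360) = 1.0048495.
DKK growth factor: e^(0.0493×311/360) = 1.0435097.
Forward (GBP per DKK) = 0.11268 × 1.0048495 / 1.0435097 = 0.1085054.

0.10851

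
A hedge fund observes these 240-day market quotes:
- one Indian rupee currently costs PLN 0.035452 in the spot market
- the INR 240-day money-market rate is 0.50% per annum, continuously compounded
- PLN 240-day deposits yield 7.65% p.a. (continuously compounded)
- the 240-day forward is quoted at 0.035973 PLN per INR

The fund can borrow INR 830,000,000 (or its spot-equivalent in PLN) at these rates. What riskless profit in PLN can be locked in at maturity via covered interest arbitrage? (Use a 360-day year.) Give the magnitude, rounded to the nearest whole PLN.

T = 240/360 years.
Route A — deposit INR, sell forward: 830,000,000 × 1.0033388951 × 0.035973 = PLN 29,957,281.36.
Route B — convert at spot, deposit PLN: 830,000,000 × 0.035452 × 1.0523228933 = PLN 30,964,769.51.
The quoted forward undervalues INR, so borrow INR, convert to PLN at spot, deposit the PLN at 7.65%, and buy INR forward at 0.035973 to cover the loan.
Arbitrage profit = |29,957,281.36 − 30,964,769.51| = PLN 1,007,488.

PLN 1,007,488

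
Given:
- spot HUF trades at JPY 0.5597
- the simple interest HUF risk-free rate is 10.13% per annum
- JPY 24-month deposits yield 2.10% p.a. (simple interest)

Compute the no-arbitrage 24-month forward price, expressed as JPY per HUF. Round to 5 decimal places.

T = 2 years.
JPY growth factor: 1 + 0.0210×2 = 1.042000.
Growth of 1 HUF over T: 1 + 0.1013×2 = 1.202600.
Forward (JPY per HUF) = 0.5597 × 1.042000 / 1.202600 = 0.4849554.

0.48496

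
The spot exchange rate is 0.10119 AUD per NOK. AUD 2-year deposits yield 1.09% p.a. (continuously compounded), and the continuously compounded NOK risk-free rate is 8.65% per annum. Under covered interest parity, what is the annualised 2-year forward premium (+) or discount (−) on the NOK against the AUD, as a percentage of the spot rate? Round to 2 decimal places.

T = 2 years.
F = S · g_AUD/g_NOK = 0.10119 × 1.0220394/1.1888661 = 0.08699059.
Annualised premium = (F − S)/S × (1/T) = (0.08699059 − 0.10119)/0.10119 ÷ 2 = -7.02%.

-7.02%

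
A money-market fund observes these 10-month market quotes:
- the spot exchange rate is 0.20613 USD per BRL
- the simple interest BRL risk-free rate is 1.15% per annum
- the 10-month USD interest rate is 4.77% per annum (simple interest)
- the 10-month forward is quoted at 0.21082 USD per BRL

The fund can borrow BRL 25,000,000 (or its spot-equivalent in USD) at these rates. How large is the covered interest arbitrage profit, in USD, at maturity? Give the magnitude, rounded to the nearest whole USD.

USD 37,083

T = 10/12 years.
Keep in BRL, deliver into the forward: 25,000,000·1.009583333·0.21082 = USD 5,321,008.96.
Swap to USD now, deposit: 25,000,000·0.20613·1.039750 = USD 5,358,091.69.
The quoted forward undervalues BRL, so borrow BRL, convert to USD at spot, deposit the USD at 4.77%, and buy BRL forward at 0.21082 to cover the loan.
Profit = 5,358,091.69 − 5,321,008.96 = USD 37,083.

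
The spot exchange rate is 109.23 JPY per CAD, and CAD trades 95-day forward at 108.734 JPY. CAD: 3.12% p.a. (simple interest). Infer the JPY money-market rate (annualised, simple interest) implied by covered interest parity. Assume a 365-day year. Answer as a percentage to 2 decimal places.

1.36%

T = 95/365 years.
F/S = 108.734/109.23 = 0.9954591 = (growth of JPY) / (growth of CAD).
CAD growth factor: 1 + 0.0312×95/365 = 1.0081205.
So the JPY growth factor = 1.0035427.
(1.0035427 − 1)/T = 0.013611, i.e. 1.36%.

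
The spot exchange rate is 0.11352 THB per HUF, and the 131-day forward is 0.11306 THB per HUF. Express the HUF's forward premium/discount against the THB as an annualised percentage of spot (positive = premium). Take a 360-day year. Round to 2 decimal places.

-1.11%

T = 131/360 years.
HUF trades forward at -0.40521% vs spot over the period.
Annualise by dividing by T: -0.0040521 / (131/360) = -0.011136 → -1.11%.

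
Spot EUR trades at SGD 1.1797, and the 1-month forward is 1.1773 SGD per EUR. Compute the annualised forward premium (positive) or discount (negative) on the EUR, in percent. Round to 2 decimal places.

T = 1/12 years.
Period premium: (1.1773 − 1.1797)/1.1797 = -0.0020344.
Annualise by dividing by T: -0.0020344 / (1/12) = -0.024413 → -2.44%.

-2.44%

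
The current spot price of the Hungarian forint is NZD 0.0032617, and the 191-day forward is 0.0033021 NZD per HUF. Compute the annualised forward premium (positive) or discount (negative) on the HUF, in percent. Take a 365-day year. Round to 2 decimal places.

+2.37%

T = 191/365 years.
HUF trades forward at +1.23862% vs spot over the period.
Annualise by dividing by T: 0.0123862 / (191/365) = 0.023670 → 2.37%.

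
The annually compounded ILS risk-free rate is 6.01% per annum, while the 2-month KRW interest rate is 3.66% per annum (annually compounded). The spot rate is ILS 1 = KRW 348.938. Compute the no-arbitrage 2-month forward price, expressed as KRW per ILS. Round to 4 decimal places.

T = 2/12 years.
Growth of 1 KRW over T: (1 + 0.0366)^(2/12) = 1.006009003.
ILS growth factor: (1 + 0.0601)^(2/12) = 1.00977467.
CIP: F = S · (grow KRW)/(grow ILS) = 348.938 × 1.006009003/1.00977467 = 347.636735 KRW per ILS.

347.6367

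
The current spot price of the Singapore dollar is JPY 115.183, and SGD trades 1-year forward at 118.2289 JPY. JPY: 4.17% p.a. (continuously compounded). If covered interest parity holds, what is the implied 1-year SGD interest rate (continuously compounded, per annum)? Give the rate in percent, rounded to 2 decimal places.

1.56%

T = 1 year.
CIP gives F = S · g_JPY/g_SGD, so g_JPY/g_SGD = 118.2289/115.183 = 1.0264440.
JPY growth factor: e^(0.0417×1) = 1.0425817.
Hence g_SGD = 1.0157219.
r = ln(1.0157219)/1 = 0.015600 → 1.56%.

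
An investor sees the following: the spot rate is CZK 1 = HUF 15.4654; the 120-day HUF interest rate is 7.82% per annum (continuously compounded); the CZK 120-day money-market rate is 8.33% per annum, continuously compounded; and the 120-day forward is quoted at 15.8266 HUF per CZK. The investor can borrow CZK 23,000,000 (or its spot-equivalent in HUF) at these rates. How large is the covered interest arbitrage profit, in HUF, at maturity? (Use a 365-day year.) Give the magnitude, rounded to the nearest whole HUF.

T = 120/365 years.
Route A — deposit CZK, sell forward: 23,000,000 × 1.02776475302 × 15.8266 = HUF 374,118,497.72.
Route B — convert at spot, deposit HUF: 23,000,000 × 15.4654 × 1.02604293109 = HUF 364,967,779.97.
The quoted forward overvalues CZK, so borrow HUF, buy CZK at spot, deposit the CZK at 8.33%, and sell the proceeds forward at 15.8266.
Arbitrage profit = |374,118,497.72 − 364,967,779.97| = HUF 9,150,718.

HUF 9,150,718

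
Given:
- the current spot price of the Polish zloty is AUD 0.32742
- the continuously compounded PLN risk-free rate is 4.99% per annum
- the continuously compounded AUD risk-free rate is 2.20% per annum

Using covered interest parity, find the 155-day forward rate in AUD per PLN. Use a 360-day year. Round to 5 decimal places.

T = 155/360 years.
AUD growth factor: e^(0.0220×155/360) = 1.0095172.
PLN accumulates by e^(0.0499×155/360) = 1.0217172.
Forward (AUD per PLN) = 0.32742 × 1.0095172 / 1.0217172 = 0.3235104.

0.32351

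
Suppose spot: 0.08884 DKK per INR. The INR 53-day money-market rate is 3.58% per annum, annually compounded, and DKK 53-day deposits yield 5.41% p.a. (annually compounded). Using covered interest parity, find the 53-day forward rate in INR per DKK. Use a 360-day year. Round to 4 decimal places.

T = 53/360 years.
DKK accumulates by (1 + 0.0541)^(53/360) = 1.00778691.
INR growth factor: (1 + 0.0358)^(53/360) = 1.00519184.
So F = 0.08884 × 1.00778691 / 1.00519184 = 0.089069355 (DKK/INR).
Invert for INR per DKK: 1 / 0.089069355 = 11.2272.

11.2272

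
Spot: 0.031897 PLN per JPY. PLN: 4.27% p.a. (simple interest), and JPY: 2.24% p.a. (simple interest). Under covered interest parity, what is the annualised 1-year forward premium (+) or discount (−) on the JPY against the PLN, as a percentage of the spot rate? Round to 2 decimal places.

+1.99%

T = 1 year.
CIP forward (PLN per JPY) = 0.031897 × 1.042700/1.022400 = 0.032530323.
Annualised premium = (F − S)/S × (1/T) = (0.032530323 − 0.031897)/0.031897 ÷ 1 = 1.99%.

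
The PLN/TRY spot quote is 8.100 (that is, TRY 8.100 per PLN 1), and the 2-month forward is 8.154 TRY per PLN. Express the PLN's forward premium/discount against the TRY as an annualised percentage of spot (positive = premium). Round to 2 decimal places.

T = 2/12 years.
PLN trades forward at +0.66667% vs spot over the period.
Annualise by dividing by T: 0.0066667 / (2/12) = 0.040000 → 4.00%.

+4.00%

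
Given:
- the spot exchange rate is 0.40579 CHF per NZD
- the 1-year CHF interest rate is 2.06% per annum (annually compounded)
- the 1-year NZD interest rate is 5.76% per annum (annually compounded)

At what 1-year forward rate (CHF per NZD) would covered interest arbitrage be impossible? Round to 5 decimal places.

T = 1 year.
CHF growth factor: (1 + 0.0206)^1 = 1.020600.
NZD growth factor: (1 + 0.0576)^1 = 1.057600.
So F = 0.40579 × 1.020600 / 1.057600 = 0.3915935 (CHF/NZD).

0.39159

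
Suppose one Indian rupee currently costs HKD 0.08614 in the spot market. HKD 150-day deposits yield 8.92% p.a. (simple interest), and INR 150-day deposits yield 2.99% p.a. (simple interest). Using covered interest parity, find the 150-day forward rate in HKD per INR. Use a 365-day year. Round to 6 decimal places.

T = 150/365 years.
Growth of 1 HKD over T: 1 + 0.0892×150/365 = 1.0366575.
INR growth factor: 1 + 0.0299×150/365 = 1.0122877.
CIP: F = S · (grow HKD)/(grow INR) = 0.08614 × 1.0366575/1.0122877 = 0.08821373 HKD per INR.

0.088214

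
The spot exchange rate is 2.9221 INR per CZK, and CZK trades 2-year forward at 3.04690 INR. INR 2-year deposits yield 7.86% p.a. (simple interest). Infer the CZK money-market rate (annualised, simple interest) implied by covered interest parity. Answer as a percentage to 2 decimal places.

5.49%

T = 2 years.
By CIP, F/S equals the INR-to-CZK growth ratio: 3.0469/2.9221 = 1.0427090.
INR growth factor: 1 + 0.0786×2 = 1.157200.
So the CZK growth factor = 1.1098015.
r = (1.1098015 − 1)/2 = 0.054901 → 5.49%.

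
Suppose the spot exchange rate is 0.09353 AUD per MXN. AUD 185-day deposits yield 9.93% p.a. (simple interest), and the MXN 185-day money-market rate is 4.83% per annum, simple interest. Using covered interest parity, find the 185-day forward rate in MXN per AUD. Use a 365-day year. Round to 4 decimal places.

10.4286

T = 185/365 years.
Growth of 1 AUD over T: 1 + 0.0993×185/365 = 1.05033014.
MXN accumulates by 1 + 0.0483×185/365 = 1.02448082.
So F = 0.09353 × 1.05033014 / 1.02448082 = 0.095889914 (AUD/MXN).
Invert for MXN per AUD: 1 / 0.095889914 = 10.4286.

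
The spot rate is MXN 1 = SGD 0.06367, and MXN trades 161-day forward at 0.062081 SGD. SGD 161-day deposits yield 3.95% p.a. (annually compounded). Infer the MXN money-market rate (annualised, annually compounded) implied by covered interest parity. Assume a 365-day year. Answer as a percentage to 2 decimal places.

10.08%

T = 161/365 years.
By CIP, F/S equals the SGD-to-MXN growth ratio: 0.062081/0.06367 = 0.9750432.
SGD growth factor: (1 + 0.0395)^(161/365) = 1.0172348.
That pins the MXN growth at 1.0432715.
Annualise: 1.0432715^(365/161) − 1 = 0.100800 = 10.08%.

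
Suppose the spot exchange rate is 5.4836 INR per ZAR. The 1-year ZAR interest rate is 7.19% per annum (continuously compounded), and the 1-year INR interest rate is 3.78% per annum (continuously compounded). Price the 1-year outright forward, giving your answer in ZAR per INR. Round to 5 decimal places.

T = 1 year.
INR growth factor: e^(0.0378×1) = 1.0385235.
ZAR accumulates by e^(0.0719×1) = 1.0745479.
CIP: F = S · (grow INR)/(grow ZAR) = 5.4836 × 1.0385235/1.0745479 = 5.299761 INR per ZAR.
Quoted the other way: 1/5.299761 = 0.18869 ZAR per INR.

0.18869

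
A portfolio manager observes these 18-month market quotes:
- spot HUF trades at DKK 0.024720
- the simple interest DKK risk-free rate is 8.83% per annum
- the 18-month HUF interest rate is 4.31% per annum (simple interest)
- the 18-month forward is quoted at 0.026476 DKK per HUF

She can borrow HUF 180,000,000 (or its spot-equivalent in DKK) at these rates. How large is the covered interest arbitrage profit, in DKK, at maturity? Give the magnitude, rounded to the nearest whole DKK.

T = 18/12 years.
Keep in HUF, deliver into the forward: 180,000,000·1.064650·0.026476 = DKK 5,073,781.21.
Swap to DKK now, deposit: 180,000,000·0.024720·1.132450 = DKK 5,038,949.52.
The quoted forward overvalues HUF, so borrow DKK, buy HUF at spot, deposit the HUF at 4.31%, and sell the proceeds forward at 0.026476.
Arbitrage profit = |5,073,781.21 − 5,038,949.52| = DKK 34,832.

DKK 34,832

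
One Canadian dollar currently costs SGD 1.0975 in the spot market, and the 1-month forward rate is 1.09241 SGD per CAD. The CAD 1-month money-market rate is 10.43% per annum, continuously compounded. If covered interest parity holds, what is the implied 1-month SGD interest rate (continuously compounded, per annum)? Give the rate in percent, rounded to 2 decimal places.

T = 1/12 years.
By CIP, F/S equals the SGD-to-CAD growth ratio: 1.09241/1.0975 = 0.9953622.
The CAD side grows by e^(0.1043×1/12) = 1.0087295.
That pins the SGD growth at 1.0040512.
r = ln(1.0040512)/(1/12) = 0.048516 → 4.85%.

4.85%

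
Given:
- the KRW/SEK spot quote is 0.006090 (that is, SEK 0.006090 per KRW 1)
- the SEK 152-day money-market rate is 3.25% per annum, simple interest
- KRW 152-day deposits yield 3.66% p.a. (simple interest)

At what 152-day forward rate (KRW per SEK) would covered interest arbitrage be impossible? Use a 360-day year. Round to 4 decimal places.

T = 152/360 years.
SEK growth factor: 1 + 0.0325×152/360 = 1.013722222.
Growth of 1 KRW over T: 1 + 0.0366×152/360 = 1.015453333.
Forward (SEK per KRW) = 0.00609 × 1.013722222 / 1.015453333 = 0.00607961797.
Invert for KRW per SEK: 1 / 0.00607961797 = 164.4840.

164.4840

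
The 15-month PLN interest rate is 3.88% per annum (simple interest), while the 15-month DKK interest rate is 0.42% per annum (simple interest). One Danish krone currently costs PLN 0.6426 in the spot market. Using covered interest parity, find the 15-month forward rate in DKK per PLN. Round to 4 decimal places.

1.4920

T = 15/12 years.
PLN growth factor: 1 + 0.0388×15/12 = 1.048500.
DKK growth factor: 1 + 0.0042×15/12 = 1.005250.
So F = 0.6426 × 1.048500 / 1.005250 = 0.6702473 (PLN/DKK).
Quoted the other way: 1/0.6702473 = 1.4920 DKK per PLN.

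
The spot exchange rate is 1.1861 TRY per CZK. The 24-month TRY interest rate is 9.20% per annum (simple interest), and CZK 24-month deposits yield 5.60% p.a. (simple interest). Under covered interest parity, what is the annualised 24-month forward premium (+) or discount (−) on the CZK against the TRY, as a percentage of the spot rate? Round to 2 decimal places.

+3.24%

T = 2 years.
F = S · g_TRY/g_CZK = 1.1861 × 1.184000/1.112000 = 1.2628978.
(F − S)/S ÷ T = (1.2628978 − 1.1861)/1.1861/2 = 0.032374 → 3.24%.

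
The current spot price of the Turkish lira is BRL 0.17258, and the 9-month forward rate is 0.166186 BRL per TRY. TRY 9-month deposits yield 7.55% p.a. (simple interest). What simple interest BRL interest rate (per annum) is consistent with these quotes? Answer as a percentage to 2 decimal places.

2.33%

T = 9/12 years.
By CIP, F/S equals the BRL-to-TRY growth ratio: 0.166186/0.17258 = 0.9629505.
TRY growth factor: 1 + 0.0755×9/12 = 1.056625.
So the BRL growth factor = 1.0174776.
r = (1.0174776 − 1)/(9/12) = 0.023303 → 2.33%.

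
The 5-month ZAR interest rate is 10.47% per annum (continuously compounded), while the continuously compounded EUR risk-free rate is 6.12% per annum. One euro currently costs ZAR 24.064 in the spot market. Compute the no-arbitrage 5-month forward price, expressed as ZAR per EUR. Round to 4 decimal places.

24.5041

T = 5/12 years.
ZAR growth factor: e^(0.1047×5/12) = 1.04459056.
EUR accumulates by e^(0.0612×5/12) = 1.02582791.
CIP: F = S · (grow ZAR)/(grow EUR) = 24.064 × 1.04459056/1.02582791 = 24.504137 ZAR per EUR.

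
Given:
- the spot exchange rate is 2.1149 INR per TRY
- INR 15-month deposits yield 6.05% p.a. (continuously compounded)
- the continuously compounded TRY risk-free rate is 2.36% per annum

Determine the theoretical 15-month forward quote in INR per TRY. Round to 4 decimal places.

2.2147

T = 15/12 years.
INR growth factor: e^(0.0605×15/12) = 1.078558.
TRY growth factor: e^(0.0236×15/12) = 1.0299394.
So F = 2.1149 × 1.078558 / 1.0299394 = 2.214734 (INR/TRY).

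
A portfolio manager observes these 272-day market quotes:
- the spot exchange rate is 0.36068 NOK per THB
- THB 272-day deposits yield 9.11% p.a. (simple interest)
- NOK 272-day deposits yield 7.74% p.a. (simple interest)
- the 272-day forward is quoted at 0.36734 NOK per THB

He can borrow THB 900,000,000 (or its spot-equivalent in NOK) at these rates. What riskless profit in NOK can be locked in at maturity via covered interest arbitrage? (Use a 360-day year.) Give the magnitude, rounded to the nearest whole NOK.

T = 272/360 years.
Keep in THB, deliver into the forward: 900,000,000·1.06883111111·0.36734 = NOK 353,361,978.32.
Swap to NOK now, deposit: 900,000,000·0.36068·1.058480 = NOK 343,595,309.76.
The quoted forward overvalues THB, so borrow NOK, buy THB at spot, deposit the THB at 9.11%, and sell the proceeds forward at 0.36734.
Arbitrage profit = |353,361,978.32 − 343,595,309.76| = NOK 9,766,669.

NOK 9,766,669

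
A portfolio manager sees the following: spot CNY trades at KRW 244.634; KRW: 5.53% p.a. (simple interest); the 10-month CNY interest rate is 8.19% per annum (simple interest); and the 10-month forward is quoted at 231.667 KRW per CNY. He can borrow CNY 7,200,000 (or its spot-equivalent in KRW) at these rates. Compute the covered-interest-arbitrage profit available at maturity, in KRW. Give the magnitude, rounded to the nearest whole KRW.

KRW 60,690,797

T = 10/12 years.
Keep in CNY, deliver into the forward: 7,200,000·1.068250·231.667 = KRW 1,781,843,563.80.
Swap to KRW now, deposit: 7,200,000·244.634·1.046083333333 = KRW 1,842,534,361.20.
The quoted forward undervalues CNY, so borrow CNY, convert to KRW at spot, deposit the KRW at 5.53%, and buy CNY forward at 231.667 to cover the loan.
The gap between the two covered legs is KRW 60,690,797.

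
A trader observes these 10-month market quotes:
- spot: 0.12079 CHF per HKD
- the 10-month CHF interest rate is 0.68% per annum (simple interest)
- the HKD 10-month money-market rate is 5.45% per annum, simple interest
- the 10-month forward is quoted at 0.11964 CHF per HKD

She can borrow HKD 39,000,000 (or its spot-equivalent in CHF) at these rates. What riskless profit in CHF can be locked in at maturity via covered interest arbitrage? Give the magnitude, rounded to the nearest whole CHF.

CHF 140,368

T = 10/12 years.
Invest the HKD and cover forward: 39,000,000 × 1.045416667 × 0.11964 = CHF 4,877,872.35.
Convert at spot and invest in CHF: 39,000,000 × 0.12079 × 1.005666667 = CHF 4,737,504.59.
The quoted forward overvalues HKD, so borrow CHF, buy HKD at spot, deposit the HKD at 5.45%, and sell the proceeds forward at 0.11964.
The gap between the two covered legs is CHF 140,368.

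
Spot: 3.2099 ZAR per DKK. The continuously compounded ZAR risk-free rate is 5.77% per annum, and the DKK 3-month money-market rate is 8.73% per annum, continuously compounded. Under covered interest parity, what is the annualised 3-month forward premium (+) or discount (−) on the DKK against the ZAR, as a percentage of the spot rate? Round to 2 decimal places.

-2.95%

T = 3/12 years.
CIP forward (ZAR per DKK) = 3.2099 × 1.0145295/1.0220649 = 3.1862343.
Annualised premium = (F − S)/S × (1/T) = (3.1862343 − 3.2099)/3.2099 ÷ (3/12) = -2.95%.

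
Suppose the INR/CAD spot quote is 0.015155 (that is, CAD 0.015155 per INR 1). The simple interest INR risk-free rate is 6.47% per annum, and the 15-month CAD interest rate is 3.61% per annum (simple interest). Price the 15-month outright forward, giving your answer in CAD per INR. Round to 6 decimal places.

T = 15/12 years.
CAD growth factor: 1 + 0.0361×15/12 = 1.045125.
INR accumulates by 1 + 0.0647×15/12 = 1.080875.
So F = 0.015155 × 1.045125 / 1.080875 = 0.01465375 (CAD/INR).

0.014654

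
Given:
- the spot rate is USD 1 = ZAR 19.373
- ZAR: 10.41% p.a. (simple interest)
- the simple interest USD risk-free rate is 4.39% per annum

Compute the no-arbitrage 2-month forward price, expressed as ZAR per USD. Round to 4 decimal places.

T = 2/12 years.
ZAR growth factor: 1 + 0.1041×2/12 = 1.017350.
USD growth factor: 1 + 0.0439×2/12 = 1.00731667.
CIP: F = S · (grow ZAR)/(grow USD) = 19.373 × 1.017350/1.00731667 = 19.565964 ZAR per USD.

19.5660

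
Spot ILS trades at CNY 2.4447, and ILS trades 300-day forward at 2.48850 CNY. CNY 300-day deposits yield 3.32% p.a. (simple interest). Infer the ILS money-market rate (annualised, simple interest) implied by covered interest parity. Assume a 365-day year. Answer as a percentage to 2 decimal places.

T = 300/365 years.
CIP gives F = S · g_CNY/g_ILS, so g_CNY/g_ILS = 2.4885/2.4447 = 1.0179163.
The CNY side grows by 1 + 0.0332×300/365 = 1.0272877.
Hence g_ILS = 1.0092065.
r = (1.0092065 − 1)/(300/365) = 0.011201 → 1.12%.

1.12%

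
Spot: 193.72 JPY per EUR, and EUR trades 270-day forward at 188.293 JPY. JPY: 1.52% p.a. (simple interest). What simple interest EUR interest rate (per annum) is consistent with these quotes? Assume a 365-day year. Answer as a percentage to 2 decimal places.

5.46%

T = 270/365 years.
F/S = 188.293/193.72 = 0.9719853 = (growth of JPY) / (growth of EUR).
The JPY side grows by 1 + 0.0152×270/365 = 1.0112438.
So the EUR growth factor = 1.040390.
(1.040390 − 1)/T = 0.054601, i.e. 5.46%.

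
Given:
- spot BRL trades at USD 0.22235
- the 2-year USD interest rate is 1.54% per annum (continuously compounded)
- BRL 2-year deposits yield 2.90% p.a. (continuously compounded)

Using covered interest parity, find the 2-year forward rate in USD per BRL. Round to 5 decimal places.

T = 2 years.
Growth of 1 USD over T: e^(0.0154×2) = 1.0312792.
BRL accumulates by e^(0.0290×2) = 1.059715.
Forward (USD per BRL) = 0.22235 × 1.0312792 / 1.059715 = 0.2163836.

0.21638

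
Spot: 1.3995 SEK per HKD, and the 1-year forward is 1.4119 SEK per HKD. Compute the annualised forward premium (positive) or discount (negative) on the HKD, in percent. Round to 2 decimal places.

+0.89%

T = 1 year.
(F − S)/S = (1.4119 − 1.3995)/1.3995 = 0.0088603.
Per annum: 0.0088603 / 1 = 0.008860 = 0.89%.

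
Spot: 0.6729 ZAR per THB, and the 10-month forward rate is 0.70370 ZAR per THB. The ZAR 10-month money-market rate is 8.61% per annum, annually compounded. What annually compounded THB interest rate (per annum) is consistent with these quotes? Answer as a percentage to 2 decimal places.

2.93%

T = 10/12 years.
F/S = 0.7037/0.6729 = 1.0457720 = (growth of ZAR) / (growth of THB).
The ZAR side grows by (1 + 0.0861)^(10/12) = 1.0712517.
That pins the THB growth at 1.0243645.
Annualise: 1.0243645^(12/10) − 1 = 0.029308 = 2.93%.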